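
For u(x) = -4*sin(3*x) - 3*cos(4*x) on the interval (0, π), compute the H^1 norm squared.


||u||_{H^1(0,π)}^2 = -2448/7 + 313*π/2

u'(x) = 12*sin(4*x) - 12*cos(3*x).
Expand u² and (u')² and integrate term by term on (0, π), using: for integers n ≥ 1, ∫_0^π sin²(nx) dx = ∫_0^π cos²(nx) dx = π/2; for n ≠ n', ∫_0^π sin(nx)sin(n'x) dx = ∫_0^π cos(nx)cos(n'x) dx = 0; and by product-to-sum, ∫_0^π sin(nx)cos(n'x) dx = ½∫_0^π [sin((n+n')x) + sin((n−n')x)] dx, which is 0 when n+n' is even and 2n/(n²−n'²) when n+n' is odd (it need not vanish on (0, π)).
  u² squared terms: (-4)²·∫sin(3x)² dx = 16·π/2 = 8*π;  (-3)²·∫cos(4x)² dx = 9·π/2 = 9*π/2.
  u² cross terms: 2·(-4)·(-3)·∫sin(3x)·cos(4x) dx = 24·(-6/7) = -144/7.
  So ∫_0^π u² dx = 8*π + 9*π/2 − 144/7 = -144/7 + 25*π/2.
  (u')² squared terms: (-12)²·∫cos(3x)² dx = 144·π/2 = 72*π;  (12)²·∫sin(4x)² dx = 144·π/2 = 72*π.
  (u')² cross terms: 2·(-12)·(12)·∫cos(3x)·sin(4x) dx = -288·(8/7) = -2304/7.
  So ∫_0^π (u')² dx = 72*π + 72*π − 2304/7 = -2304/7 + 144*π.
||u||_{H^1}^2 = (-144/7 + 25*π/2) + (-2304/7 + 144*π) = -2448/7 + 313*π/2.


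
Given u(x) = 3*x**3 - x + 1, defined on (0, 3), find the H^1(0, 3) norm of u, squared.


||u||_{H^1}^2 = 89913/14

The H^1 norm (squared) on an interval (0, L) is
  ||u||_{H^1}^2 = ∫_0^L u(x)^2 dx + ∫_0^L u'(x)^2 dx.
Compute u'(x) = 9*x**2 - 1.
Then u(x)^2 = 9*x**6 - 6*x**4 + 6*x**3 + x**2 - 2*x + 1 and u'(x)^2 = 81*x**4 - 18*x**2 + 1.
Integrate each monomial from 0 to 3 using ∫_0^3 c·x^n dx = c·3^(n+1)/(n+1):
  ∫_0^3 u(x)^2 dx = ∫_0^3 (9*x^6 - 6*x^4 + 6*x^3 + x^2 - 2*x + 1) dx. Term by term:
    ∫_0^3 9*x^6 dx = 19683/7;  ∫_0^3 -6*x^4 dx = -1458/5;  ∫_0^3 6*x^3 dx = 243/2;
    ∫_0^3 x^2 dx = 9;  ∫_0^3 -2*x dx = -9;  ∫_0^3 1 dx = 3.
  Sum: 19683/7 − 1458/5 + 243/2 + 9 − 9 + 3 = 185133/70.
  ∫_0^3 u'(x)^2 dx = ∫_0^3 (81*x^4 - 18*x^2 + 1) dx. Term by term:
    ∫_0^3 81*x^4 dx = 19683/5;  ∫_0^3 -18*x^2 dx = -162;  ∫_0^3 1 dx = 3.
  Sum: 19683/5 − 162 + 3 = 18888/5.
Adding: ||u||_{H^1}^2 = 185133/70 + 18888/5 = 89913/14.


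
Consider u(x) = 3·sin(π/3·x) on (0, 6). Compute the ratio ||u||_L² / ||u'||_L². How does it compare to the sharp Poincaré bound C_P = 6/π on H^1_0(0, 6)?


||u||_L² / ||u'||_L² = 3/π < C_P = 6/π.

u(x) = 3·sin(π/3·x), so u'(x) = π*cos(π*x/3).
Writing u(x) = A·sin(kπx/L) with A = 3 and k = 2, use ∫_0^L sin²(kπx/L) dx = L/2 and ∫_0^L cos²(kπx/L) dx = L/2.
u² = 9·sin²(π/3·x) and (u')² = π^2·cos²(π/3·x), and each of sin², cos² integrates to L/2 = 3 over (0, 6).
∫_0^6 u² dx = 27, so ||u||_L² = 3*sqrt(3).
∫_0^6 (u')² dx = 3*π^2, so ||u'||_L² = sqrt(3)*π.
Ratio ||u||_L² / ||u'||_L² = 3/π.
Sharp Poincaré constant on H^1_0(0, 6) is C_P = L/π = 6/π, achieved by sin(π/6·x).
This is the k = 2 harmonic; the ratio L/(kπ) is strictly less than C_P = L/π, consistent with the sharp inequality ||u||_L² ≤ C_P ||u'||_L².


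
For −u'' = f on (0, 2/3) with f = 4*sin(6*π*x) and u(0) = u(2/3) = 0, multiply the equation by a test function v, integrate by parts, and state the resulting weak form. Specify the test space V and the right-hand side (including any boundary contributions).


V = H^1_0(0, 2/3) (so v(0) = v(2/3) = 0); weak form: ∫_0^2/3 u'v' dx = ∫_0^2/3 (4*sin(6*π*x)) v dx for all v ∈ V.

Multiply both sides by a test function v and integrate from 0 to 2/3:
  ∫_0^2/3 −u''(x) v(x) dx = ∫_0^2/3 f(x) v(x) dx.
Integrate the LHS by parts once:
  ∫_0^2/3 −u'' v dx = −[u'(x) v(x)]_0^2/3 + ∫_0^2/3 u'(x) v'(x) dx.
Thus ∫_0^2/3 u'(x) v'(x) dx = ∫_0^2/3 f(x) v(x) dx + [u'(x) v(x)]_0^2/3.
Choose V so that boundary terms are either known or forced to vanish.
u is Dirichlet: u(0) = u(2/3) = 0. Let V = H^1_0(0, 2/3); then v(0) = v(2/3) = 0, and [u' v]_0^2/3 = 0.
Weak formulation: find u (satisfying any essential BC) such that ∫_0^2/3 u'(x) v'(x) dx = ∫_0^2/3 f v dx for all v ∈ V.
Substituting f(x) = 4*sin(6*π*x), the right-hand side is ∫_0^2/3 (4*sin(6*π*x)) v dx.


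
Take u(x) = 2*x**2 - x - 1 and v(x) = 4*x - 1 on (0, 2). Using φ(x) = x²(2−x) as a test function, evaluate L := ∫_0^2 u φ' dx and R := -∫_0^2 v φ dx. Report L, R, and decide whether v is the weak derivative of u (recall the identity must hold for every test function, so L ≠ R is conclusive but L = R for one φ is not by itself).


LHS = -76/15, RHS = -76/15. Yes, v = u' weakly.

u(x) = 2*x**2 - x - 1, classical derivative u'(x) = 4*x - 1.
φ(x) = x²(2−x), so φ'(x) = x*(4 - 3*x).
Note φ(0) = φ(2) = 0, so the boundary term u·φ vanishes.
LHS = ∫_0^2 u(x) φ'(x) dx = ∫_0^2 (-6*x^4 + 11*x^3 - x^2 - 4*x) dx. Term by term:
  ∫_0^2 -6*x^4 dx = -192/5;  ∫_0^2 11*x^3 dx = 44;  ∫_0^2 -x^2 dx = -8/3;
  ∫_0^2 -4*x dx = -8.
Sum: -192/5 + 44 − 8/3 − 8 = -76/15.
So LHS = -76/15.
∫_0^2 v(x) φ(x) dx = ∫_0^2 (-4*x^4 + 9*x^3 - 2*x^2) dx. Term by term:
  ∫_0^2 -4*x^4 dx = -128/5;  ∫_0^2 9*x^3 dx = 36;  ∫_0^2 -2*x^2 dx = -16/3.
Sum: -128/5 + 36 − 16/3 = 76/15.
So RHS = -∫_0^2 v(x) φ(x) dx = -76/15.
LHS = RHS, so the identity holds for this test φ.
Moreover u is smooth here and v(x) = u'(x) = 4*x - 1 pointwise, so the identity holds for every test function. Hence v is the weak derivative of u.


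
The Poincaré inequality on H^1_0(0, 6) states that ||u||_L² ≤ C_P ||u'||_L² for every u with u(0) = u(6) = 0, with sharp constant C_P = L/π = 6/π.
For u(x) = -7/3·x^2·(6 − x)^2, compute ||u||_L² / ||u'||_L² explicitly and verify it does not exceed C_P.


||u||_L² / ||u'||_L² = sqrt(3) < C_P = 6/π.

u(x) = -7/3·x^2·(6 − x)^2, so u'(x) = 28*x*(-x^2 + 9*x - 18)/3.
u(x) = -7/3·x^2·(6 − x)^2 vanishes at x = 0 and x = 6, so u ∈ H^1_0(0, 6). Differentiate via the product rule and integrate the resulting polynomials term by term.
  ∫_0^6 u² dx = ∫_0^6 (49*x^8/9 - 392*x^7/3 + 1176*x^6 - 4704*x^5 + 7056*x^4) dx. Term by term:
    ∫_0^6 49*x^8/9 dx = 6096384;  ∫_0^6 -392*x^7/3 dx = -27433728;  ∫_0^6 1176*x^6 dx = 47029248;
    ∫_0^6 -4704*x^5 dx = -36578304;  ∫_0^6 7056*x^4 dx = 54867456/5.
  Sum: 6096384 − 27433728 + 47029248 − 36578304 + 54867456/5 = 435456/5.
  ∫_0^6 (u')² dx = ∫_0^6 (784*x^6/9 - 1568*x^5 + 10192*x^4 - 28224*x^3 + 28224*x^2) dx. Term by term:
    ∫_0^6 784*x^6/9 dx = 3483648;  ∫_0^6 -1568*x^5 dx = -12192768;  ∫_0^6 10192*x^4 dx = 79252992/5;
    ∫_0^6 -28224*x^3 dx = -9144576;  ∫_0^6 28224*x^2 dx = 2032128.
  Sum: 3483648 − 12192768 + 79252992/5 − 9144576 + 2032128 = 145152/5.
∫_0^6 u² dx = 435456/5, so ||u||_L² = 144*sqrt(105)/5.
∫_0^6 (u')² dx = 145152/5, so ||u'||_L² = 144*sqrt(35)/5.
Ratio ||u||_L² / ||u'||_L² = sqrt(3).
Sharp Poincaré constant on H^1_0(0, 6) is C_P = L/π = 6/π, achieved by sin(π/6·x).
A polynomial bump cannot attain the sharp Poincaré constant (only the first sine eigenfunction does), so the ratio is strictly less than C_P, consistent with ||u||_L² ≤ C_P ||u'||_L².


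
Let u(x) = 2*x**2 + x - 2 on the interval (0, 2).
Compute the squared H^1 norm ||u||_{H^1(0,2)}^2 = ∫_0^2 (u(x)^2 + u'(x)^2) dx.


||u||_{H^1}^2 = 418/5

The H^1 norm (squared) on an interval (0, L) is
  ||u||_{H^1}^2 = ∫_0^L u(x)^2 dx + ∫_0^L u'(x)^2 dx.
Compute u'(x) = 4*x + 1.
Then u(x)^2 = 4*x**4 + 4*x**3 - 7*x**2 - 4*x + 4 and u'(x)^2 = 16*x**2 + 8*x + 1.
Integrate each monomial from 0 to 2 using ∫_0^2 c·x^n dx = c·2^(n+1)/(n+1):
  ∫_0^2 u(x)^2 dx = ∫_0^2 (4*x^4 + 4*x^3 - 7*x^2 - 4*x + 4) dx. Term by term:
    ∫_0^2 4*x^4 dx = 128/5;  ∫_0^2 4*x^3 dx = 16;  ∫_0^2 -7*x^2 dx = -56/3;
    ∫_0^2 -4*x dx = -8;  ∫_0^2 4 dx = 8.
  Sum: 128/5 + 16 − 56/3 − 8 + 8 = 344/15.
  ∫_0^2 u'(x)^2 dx = ∫_0^2 (16*x^2 + 8*x + 1) dx. Term by term:
    ∫_0^2 16*x^2 dx = 128/3;  ∫_0^2 8*x dx = 16;  ∫_0^2 1 dx = 2.
  Sum: 128/3 + 16 + 2 = 182/3.
Adding: ||u||_{H^1}^2 = 344/15 + 182/3 = 418/5.


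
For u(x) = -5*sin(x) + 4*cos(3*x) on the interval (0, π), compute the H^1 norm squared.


||u||_{H^1(0,π)}^2 = 105*π

u'(x) = -12*sin(3*x) - 5*cos(x).
Expand u² and (u')² and integrate term by term on (0, π), using: for integers n ≥ 1, ∫_0^π sin²(nx) dx = ∫_0^π cos²(nx) dx = π/2; for n ≠ n', ∫_0^π sin(nx)sin(n'x) dx = ∫_0^π cos(nx)cos(n'x) dx = 0; and by product-to-sum, ∫_0^π sin(nx)cos(n'x) dx = ½∫_0^π [sin((n+n')x) + sin((n−n')x)] dx, which is 0 when n+n' is even and 2n/(n²−n'²) when n+n' is odd (it need not vanish on (0, π)).
  u² squared terms: (-5)²·∫sin(x)² dx = 25·π/2 = 25*π/2;  (4)²·∫cos(3x)² dx = 16·π/2 = 8*π.
  u² cross terms: 2·(-5)·(4)·∫sin(x)·cos(3x) dx = -40·(0) = 0.
  So ∫_0^π u² dx = 25*π/2 + 8*π + 0 = 41*π/2.
  (u')² squared terms: (-12)²·∫sin(3x)² dx = 144·π/2 = 72*π;  (-5)²·∫cos(x)² dx = 25·π/2 = 25*π/2.
  (u')² cross terms: 2·(-12)·(-5)·∫sin(3x)·cos(x) dx = 120·(0) = 0.
  So ∫_0^π (u')² dx = 72*π + 25*π/2 + 0 = 169*π/2.
||u||_{H^1}^2 = (41*π/2) + (169*π/2) = 105*π.


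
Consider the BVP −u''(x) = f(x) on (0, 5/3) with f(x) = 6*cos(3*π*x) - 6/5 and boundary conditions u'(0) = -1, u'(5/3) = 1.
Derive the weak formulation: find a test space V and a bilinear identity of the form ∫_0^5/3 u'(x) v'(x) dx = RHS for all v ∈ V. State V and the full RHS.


V = H^1(0, 5/3) (v unrestricted at boundary; u is determined up to an additive constant); weak form: ∫_0^5/3 u'v' dx = ∫_0^5/3 (6*cos(3*π*x) - 6/5) v dx + v(5/3) + v(0) for all v ∈ V.

Multiply both sides by a test function v and integrate from 0 to 5/3:
  ∫_0^5/3 −u''(x) v(x) dx = ∫_0^5/3 f(x) v(x) dx.
Integrate the LHS by parts once:
  ∫_0^5/3 −u'' v dx = −[u'(x) v(x)]_0^5/3 + ∫_0^5/3 u'(x) v'(x) dx.
Thus ∫_0^5/3 u'(x) v'(x) dx = ∫_0^5/3 f(x) v(x) dx + [u'(x) v(x)]_0^5/3.
Choose V so that boundary terms are either known or forced to vanish.
u has inhomogeneous Neumann u'(0) = -1, u'(5/3) = 1. [u' v]_0^5/3 = (1)·v(5/3) − (-1)·v(0) = v(5/3) + v(0). Take V = H^1(0, 5/3); boundary term becomes part of RHS.
Weak formulation: find u (satisfying any essential BC) such that ∫_0^5/3 u'(x) v'(x) dx = ∫_0^5/3 f v dx + v(5/3) + v(0) for all v ∈ V (Neumann data are natural BCs: they enter the RHS as boundary terms).
Substituting f(x) = 6*cos(3*π*x) - 6/5, the right-hand side is ∫_0^5/3 (6*cos(3*π*x) - 6/5) v dx + v(5/3) + v(0).
Compatibility check (pure Neumann): taking v ≡ 1 ∈ V gives 0 = ∫_0^5/3 f dx + (1) − (-1), i.e. ∫_0^5/3 f dx must equal u'(0) − u'(5/3) = -2. Indeed ∫_0^5/3 (6*cos(3*π*x) - 6/5) dx = -2, so the data are compatible. The solution is then unique only up to an additive constant (fix it e.g. by requiring ∫_0^5/3 u dx = 0).


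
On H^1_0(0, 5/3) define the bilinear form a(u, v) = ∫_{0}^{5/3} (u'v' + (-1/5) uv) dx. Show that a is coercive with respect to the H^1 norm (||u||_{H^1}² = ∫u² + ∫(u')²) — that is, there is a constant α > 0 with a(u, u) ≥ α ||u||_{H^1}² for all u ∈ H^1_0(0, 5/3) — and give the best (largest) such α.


α = (-5 + 9*π^2)/(25 + 9*π^2)

Coercivity of a(·,·) on H^1_0(0, 5/3) means a(u, u) ≥ α ||u||_{H^1}² for every u ∈ H^1_0.
The interval has length L = 5/3, and Poincaré/coercivity depend only on L. Here a(u, u) = ∫(u')² + (-1/5)·∫u².
Here c = -1/5 < 0 with |c| < (π/L)² = 9*π^2/25, so coercivity still holds. The condition a(u,u) ≥ α||u||_{H^1}² reads (1−α)∫(u')² ≥ (α−c)∫u². Any admissible α is ≤ 1 (rapidly oscillating u have ∫u²/∫(u')² → 0), and α = 1 would force 0 ≥ (1−c)∫u², impossible since c < 1; so 1−α > 0. By the sharp Poincaré inequality on H^1_0 of an interval of length L, ∫(u')² ≥ (π/L)²∫u² with equality for the first sine mode sin(π(x−x₀)/L) (x₀ the left endpoint), so the inequality holds for all u iff (1−α)(π/L)² ≥ α − c, i.e. α ≤ ((π/L)² + c)/((π/L)² + 1) = (1 + c(L/π)²)/(1 + (L/π)²). (Direct route, valid since c ≤ 0: Poincaré gives c∫u² ≥ c(L/π)²∫(u')², so a(u,u) ≥ (1 + c(L/π)²)∫(u')², while ||u||_{H^1}² ≤ (1 + (L/π)²)∫(u')²; dividing yields the same α.) With (π/L)² = 9*π^2/25 and c = -1/5, the largest admissible constant is α = ((π/L)² + c)/((π/L)² + 1).
Simplifying, α = (-5 + 9*π^2)/(25 + 9*π^2).


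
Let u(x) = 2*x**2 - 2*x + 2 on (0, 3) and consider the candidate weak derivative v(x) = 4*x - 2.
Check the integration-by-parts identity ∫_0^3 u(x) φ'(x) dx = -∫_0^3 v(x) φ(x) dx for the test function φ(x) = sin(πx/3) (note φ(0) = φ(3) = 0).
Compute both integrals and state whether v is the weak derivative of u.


LHS = -24/π, RHS = -24/π. Yes, v = u' weakly.

u(x) = 2*x**2 - 2*x + 2, classical derivative u'(x) = 4*x - 2.
φ(x) = sin(πx/3), so φ'(x) = π*cos(π*x/3)/3.
Note φ(0) = φ(3) = 0, so the boundary term u·φ vanishes.
LHS = ∫_0^3 u(x) φ'(x) dx = ∫_0^3 (2*π*x^2*cos(π*x/3)/3 - 2*π*x*cos(π*x/3)/3 + 2*π*cos(π*x/3)/3) dx. Term by term:
  ∫_0^3 2*π*cos(π*x/3)/3 dx = 0;  ∫_0^3 -2*π*x*cos(π*x/3)/3 dx = 12/π;  ∫_0^3 2*π*x^2*cos(π*x/3)/3 dx = -36/π.
Sum: 0 + 12/π − 36/π = -24/π.
So LHS = -24/π.
∫_0^3 v(x) φ(x) dx = ∫_0^3 (4*x*sin(π*x/3) - 2*sin(π*x/3)) dx. Term by term:
  ∫_0^3 -2*sin(π*x/3) dx = -12/π;  ∫_0^3 4*x*sin(π*x/3) dx = 36/π.
Sum: -12/π + 36/π = 24/π.
So RHS = -∫_0^3 v(x) φ(x) dx = -24/π.
LHS = RHS, so the identity holds for this test φ.
Moreover u is smooth here and v(x) = u'(x) = 4*x - 2 pointwise, so the identity holds for every test function. Hence v is the weak derivative of u.


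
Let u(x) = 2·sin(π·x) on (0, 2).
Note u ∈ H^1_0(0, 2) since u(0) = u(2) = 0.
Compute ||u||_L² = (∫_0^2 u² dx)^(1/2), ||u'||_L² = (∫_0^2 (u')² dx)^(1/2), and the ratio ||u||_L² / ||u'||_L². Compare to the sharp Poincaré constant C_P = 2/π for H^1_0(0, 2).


||u||_L² / ||u'||_L² = 1/π < C_P = 2/π.

u(x) = 2·sin(π·x), so u'(x) = 2*π*cos(π*x).
Writing u(x) = A·sin(kπx/L) with A = 2 and k = 2, use ∫_0^L sin²(kπx/L) dx = L/2 and ∫_0^L cos²(kπx/L) dx = L/2.
u² = 4·sin²(π·x) and (u')² = 4*π^2·cos²(π·x), and each of sin², cos² integrates to L/2 = 1 over (0, 2).
∫_0^2 u² dx = 4, so ||u||_L² = 2.
∫_0^2 (u')² dx = 4*π^2, so ||u'||_L² = 2*π.
Ratio ||u||_L² / ||u'||_L² = 1/π.
Sharp Poincaré constant on H^1_0(0, 2) is C_P = L/π = 2/π, achieved by sin(π/2·x).
This is the k = 2 harmonic; the ratio L/(kπ) is strictly less than C_P = L/π, consistent with the sharp inequality ||u||_L² ≤ C_P ||u'||_L².


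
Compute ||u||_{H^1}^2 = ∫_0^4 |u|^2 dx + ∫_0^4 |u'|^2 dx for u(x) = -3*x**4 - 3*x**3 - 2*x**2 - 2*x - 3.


||u||_{H^1}^2 = 106461364/105

The H^1 norm (squared) on an interval (0, L) is
  ||u||_{H^1}^2 = ∫_0^L u(x)^2 dx + ∫_0^L u'(x)^2 dx.
Compute u'(x) = -12*x**3 - 9*x**2 - 4*x - 2.
Then u(x)^2 = 9*x**8 + 18*x**7 + 21*x**6 + 24*x**5 + 34*x**4 + 26*x**3 + 16*x**2 + 12*x + 9 and u'(x)^2 = 144*x**6 + 216*x**5 + 177*x**4 + 120*x**3 + 52*x**2 + 16*x + 4.
Integrate each monomial from 0 to 4 using ∫_0^4 c·x^n dx = c·4^(n+1)/(n+1):
  ∫_0^4 u(x)^2 dx = ∫_0^4 (9*x^8 + 18*x^7 + 21*x^6 + 24*x^5 + 34*x^4 + 26*x^3 + 16*x^2 + 12*x + 9) dx. Term by term:
    ∫_0^4 9*x^8 dx = 262144;  ∫_0^4 18*x^7 dx = 147456;  ∫_0^4 21*x^6 dx = 49152;
    ∫_0^4 24*x^5 dx = 16384;  ∫_0^4 34*x^4 dx = 34816/5;  ∫_0^4 26*x^3 dx = 1664;
    ∫_0^4 16*x^2 dx = 1024/3;  ∫_0^4 12*x dx = 96;  ∫_0^4 9 dx = 36.
  Sum: 262144 + 147456 + 49152 + 16384 + 34816/5 + 1664 + 1024/3 + 96 + 36 = 7263548/15.
  ∫_0^4 u'(x)^2 dx = ∫_0^4 (144*x^6 + 216*x^5 + 177*x^4 + 120*x^3 + 52*x^2 + 16*x + 4) dx. Term by term:
    ∫_0^4 144*x^6 dx = 2359296/7;  ∫_0^4 216*x^5 dx = 147456;  ∫_0^4 177*x^4 dx = 181248/5;
    ∫_0^4 120*x^3 dx = 7680;  ∫_0^4 52*x^2 dx = 3328/3;  ∫_0^4 16*x dx = 128;
    ∫_0^4 4 dx = 16.
  Sum: 2359296/7 + 147456 + 181248/5 + 7680 + 3328/3 + 128 + 16 = 55616528/105.
Adding: ||u||_{H^1}^2 = 7263548/15 + 55616528/105 = 106461364/105.


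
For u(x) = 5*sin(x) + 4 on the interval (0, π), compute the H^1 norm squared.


||u||_{H^1(0,π)}^2 = 80 + 41*π

u'(x) = 5*cos(x).
Expand u² and (u')² and integrate term by term on (0, π), using: for integers n ≥ 1, ∫_0^π sin²(nx) dx = ∫_0^π cos²(nx) dx = π/2; for n ≠ n', ∫_0^π sin(nx)sin(n'x) dx = ∫_0^π cos(nx)cos(n'x) dx = 0; and by product-to-sum, ∫_0^π sin(nx)cos(n'x) dx = ½∫_0^π [sin((n+n')x) + sin((n−n')x)] dx, which is 0 when n+n' is even and 2n/(n²−n'²) when n+n' is odd (it need not vanish on (0, π)). For the constant mode: ∫_0^π 1 dx = π, ∫_0^π cos(nx) dx = 0, ∫_0^π sin(nx) dx = (1−(−1)^n)/n.
  u² squared terms: (4)²·∫1 dx = 16·π = 16*π;  (5)²·∫sin(x)² dx = 25·π/2 = 25*π/2.
  u² cross terms: 2·(4)·(5)·∫1·sin(x) dx = 40·(2) = 80.
  So ∫_0^π u² dx = 16*π + 25*π/2 + 80 = 80 + 57*π/2.
  (u')² squared terms: (5)²·∫cos(x)² dx = 25·π/2 = 25*π/2.
  So ∫_0^π (u')² dx = 25*π/2.
||u||_{H^1}^2 = (80 + 57*π/2) + (25*π/2) = 80 + 41*π.


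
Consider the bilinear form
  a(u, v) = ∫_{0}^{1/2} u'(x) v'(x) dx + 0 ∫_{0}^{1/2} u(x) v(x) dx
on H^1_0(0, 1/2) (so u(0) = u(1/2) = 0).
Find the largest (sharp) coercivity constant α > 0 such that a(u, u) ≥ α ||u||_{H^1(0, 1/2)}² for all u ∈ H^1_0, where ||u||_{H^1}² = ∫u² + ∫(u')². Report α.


α = 4*π^2/(1 + 4*π^2)

Coercivity of a(·,·) on H^1_0(0, 1/2) means a(u, u) ≥ α ||u||_{H^1}² for every u ∈ H^1_0.
The interval has length L = 1/2, and Poincaré/coercivity depend only on L. Here a(u, u) = ∫(u')² + (0)·∫u².
Here c = 0, so a(u,u) = ∫(u')² alone. The condition a(u,u) ≥ α||u||_{H^1}² reads (1−α)∫(u')² ≥ (α−c)∫u². Any admissible α is ≤ 1 (rapidly oscillating u have ∫u²/∫(u')² → 0), and α = 1 would force 0 ≥ (1−c)∫u², impossible since c < 1; so 1−α > 0. By the sharp Poincaré inequality on H^1_0 of an interval of length L, ∫(u')² ≥ (π/L)²∫u² with equality for the first sine mode sin(π(x−x₀)/L) (x₀ the left endpoint), so the inequality holds for all u iff (1−α)(π/L)² ≥ α − c, i.e. α ≤ ((π/L)² + c)/((π/L)² + 1) = (1 + c(L/π)²)/(1 + (L/π)²). (Direct route, valid since c ≤ 0: Poincaré gives c∫u² ≥ c(L/π)²∫(u')², so a(u,u) ≥ (1 + c(L/π)²)∫(u')², while ||u||_{H^1}² ≤ (1 + (L/π)²)∫(u')²; dividing yields the same α.) With (π/L)² = 4*π^2 and c = 0, the largest admissible constant is α = ((π/L)² + c)/((π/L)² + 1).
Simplifying, α = 4*π^2/(1 + 4*π^2).


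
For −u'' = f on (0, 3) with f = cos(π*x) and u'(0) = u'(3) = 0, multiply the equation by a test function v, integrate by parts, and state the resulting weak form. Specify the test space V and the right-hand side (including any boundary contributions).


V = H^1(0, 3) (no boundary constraint on v; u is determined up to an additive constant); weak form: ∫_0^3 u'v' dx = ∫_0^3 (cos(π*x)) v dx for all v ∈ V.

Multiply both sides by a test function v and integrate from 0 to 3:
  ∫_0^3 −u''(x) v(x) dx = ∫_0^3 f(x) v(x) dx.
Integrate the LHS by parts once:
  ∫_0^3 −u'' v dx = −[u'(x) v(x)]_0^3 + ∫_0^3 u'(x) v'(x) dx.
Thus ∫_0^3 u'(x) v'(x) dx = ∫_0^3 f(x) v(x) dx + [u'(x) v(x)]_0^3.
Choose V so that boundary terms are either known or forced to vanish.
u has homogeneous Neumann: u'(0) = u'(3) = 0. So [u' v]_0^3 = 0·v(3) − 0·v(0) = 0 for any v; take V = H^1(0, 3).
Weak formulation: find u (satisfying any essential BC) such that ∫_0^3 u'(x) v'(x) dx = ∫_0^3 f v dx for all v ∈ V (homogeneous Neumann, so boundary terms vanish).
Substituting f(x) = cos(π*x), the right-hand side is ∫_0^3 (cos(π*x)) v dx.
Compatibility check (pure Neumann): taking v ≡ 1 ∈ V gives 0 = ∫_0^3 f dx + (0) − (0), i.e. ∫_0^3 f dx must equal u'(0) − u'(3) = 0. Indeed ∫_0^3 (cos(π*x)) dx = 0, so the data are compatible. The solution is then unique only up to an additive constant (fix it e.g. by requiring ∫_0^3 u dx = 0).


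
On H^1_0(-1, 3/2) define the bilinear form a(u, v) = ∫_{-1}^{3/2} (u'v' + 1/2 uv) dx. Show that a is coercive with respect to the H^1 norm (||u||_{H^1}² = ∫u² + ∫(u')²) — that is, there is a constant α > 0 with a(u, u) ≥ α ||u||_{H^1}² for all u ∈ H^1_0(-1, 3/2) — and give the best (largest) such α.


α = (25 + 8*π^2)/(2*(25 + 4*π^2))

Coercivity of a(·,·) on H^1_0(-1, 3/2) means a(u, u) ≥ α ||u||_{H^1}² for every u ∈ H^1_0.
The interval has length L = 5/2, and Poincaré/coercivity depend only on L. Here a(u, u) = ∫(u')² + (1/2)·∫u².
Here 0 < c = 1/2 < 1. The condition a(u,u) ≥ α||u||_{H^1}² reads (1−α)∫(u')² ≥ (α−c)∫u². Any admissible α is ≤ 1 (rapidly oscillating u have ∫u²/∫(u')² → 0), and α = 1 would force 0 ≥ (1−c)∫u², impossible since c < 1; so 1−α > 0. By the sharp Poincaré inequality on H^1_0 of an interval of length L, ∫(u')² ≥ (π/L)²∫u² with equality for the first sine mode sin(π(x−x₀)/L) (x₀ the left endpoint), so the inequality holds for all u iff (1−α)(π/L)² ≥ α − c, i.e. α ≤ ((π/L)² + c)/((π/L)² + 1) = (1 + c(L/π)²)/(1 + (L/π)²). With (π/L)² = 4*π^2/25 and c = 1/2, the largest admissible constant is α = ((π/L)² + c)/((π/L)² + 1).
Simplifying, α = (25 + 8*π^2)/(2*(25 + 4*π^2)).


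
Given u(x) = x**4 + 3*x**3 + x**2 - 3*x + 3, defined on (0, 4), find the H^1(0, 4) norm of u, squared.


||u||_{H^1}^2 = 65791112/315

The H^1 norm (squared) on an interval (0, L) is
  ||u||_{H^1}^2 = ∫_0^L u(x)^2 dx + ∫_0^L u'(x)^2 dx.
Compute u'(x) = 4*x**3 + 9*x**2 + 2*x - 3.
Then u(x)^2 = x**8 + 6*x**7 + 11*x**6 - 11*x**4 + 12*x**3 + 15*x**2 - 18*x + 9 and u'(x)^2 = 16*x**6 + 72*x**5 + 97*x**4 + 12*x**3 - 50*x**2 - 12*x + 9.
Integrate each monomial from 0 to 4 using ∫_0^4 c·x^n dx = c·4^(n+1)/(n+1):
  ∫_0^4 u(x)^2 dx = ∫_0^4 (x^8 + 6*x^7 + 11*x^6 - 11*x^4 + 12*x^3 + 15*x^2 - 18*x + 9) dx. Term by term:
    ∫_0^4 x^8 dx = 262144/9;  ∫_0^4 6*x^7 dx = 49152;  ∫_0^4 11*x^6 dx = 180224/7;
    ∫_0^4 -11*x^4 dx = -11264/5;  ∫_0^4 12*x^3 dx = 768;  ∫_0^4 15*x^2 dx = 320;
    ∫_0^4 -18*x dx = -144;  ∫_0^4 9 dx = 36.
  Sum: 262144/9 + 49152 + 180224/7 − 11264/5 + 768 + 320 − 144 + 36 = 32367068/315.
  ∫_0^4 u'(x)^2 dx = ∫_0^4 (16*x^6 + 72*x^5 + 97*x^4 + 12*x^3 - 50*x^2 - 12*x + 9) dx. Term by term:
    ∫_0^4 16*x^6 dx = 262144/7;  ∫_0^4 72*x^5 dx = 49152;  ∫_0^4 97*x^4 dx = 99328/5;
    ∫_0^4 12*x^3 dx = 768;  ∫_0^4 -50*x^2 dx = -3200/3;  ∫_0^4 -12*x dx = -96;
    ∫_0^4 9 dx = 36.
  Sum: 262144/7 + 49152 + 99328/5 + 768 − 3200/3 − 96 + 36 = 11141348/105.
Adding: ||u||_{H^1}^2 = 32367068/315 + 11141348/105 = 65791112/315.


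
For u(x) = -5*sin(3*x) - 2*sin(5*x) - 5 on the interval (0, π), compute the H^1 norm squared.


||u||_{H^1(0,π)}^2 = 124/3 + 202*π

u'(x) = -15*cos(3*x) - 10*cos(5*x).
Expand u² and (u')² and integrate term by term on (0, π), using: for integers n ≥ 1, ∫_0^π sin²(nx) dx = ∫_0^π cos²(nx) dx = π/2; for n ≠ n', ∫_0^π sin(nx)sin(n'x) dx = ∫_0^π cos(nx)cos(n'x) dx = 0; and by product-to-sum, ∫_0^π sin(nx)cos(n'x) dx = ½∫_0^π [sin((n+n')x) + sin((n−n')x)] dx, which is 0 when n+n' is even and 2n/(n²−n'²) when n+n' is odd (it need not vanish on (0, π)). For the constant mode: ∫_0^π 1 dx = π, ∫_0^π cos(nx) dx = 0, ∫_0^π sin(nx) dx = (1−(−1)^n)/n.
  u² squared terms: (-5)²·∫1 dx = 25·π = 25*π;  (-5)²·∫sin(3x)² dx = 25·π/2 = 25*π/2;  (-2)²·∫sin(5x)² dx = 4·π/2 = 2*π.
  u² cross terms: 2·(-5)·(-5)·∫1·sin(3x) dx = 50·(2/3) = 100/3;  2·(-5)·(-2)·∫1·sin(5x) dx = 20·(2/5) = 8;  2·(-5)·(-2)·∫sin(3x)·sin(5x) dx = 20·(0) = 0.
  So ∫_0^π u² dx = 25*π + 25*π/2 + 2*π + 100/3 + 8 + 0 = 124/3 + 79*π/2.
  (u')² squared terms: (-15)²·∫cos(3x)² dx = 225·π/2 = 225*π/2;  (-10)²·∫cos(5x)² dx = 100·π/2 = 50*π.
  (u')² cross terms: 2·(-15)·(-10)·∫cos(3x)·cos(5x) dx = 300·(0) = 0.
  So ∫_0^π (u')² dx = 225*π/2 + 50*π + 0 = 325*π/2.
||u||_{H^1}^2 = (124/3 + 79*π/2) + (325*π/2) = 124/3 + 202*π.


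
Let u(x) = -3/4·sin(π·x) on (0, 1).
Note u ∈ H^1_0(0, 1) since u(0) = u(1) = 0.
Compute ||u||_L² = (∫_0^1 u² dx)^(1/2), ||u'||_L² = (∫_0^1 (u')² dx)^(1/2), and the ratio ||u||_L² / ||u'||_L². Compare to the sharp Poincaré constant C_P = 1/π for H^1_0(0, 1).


||u||_L² / ||u'||_L² = 1/π = C_P.

u(x) = -3/4·sin(π·x), so u'(x) = -3*π*cos(π*x)/4.
Writing u(x) = A·sin(kπx/L) with A = -3/4 and k = 1, use ∫_0^L sin²(kπx/L) dx = L/2 and ∫_0^L cos²(kπx/L) dx = L/2.
u² = 9/16·sin²(π·x) and (u')² = 9*π^2/16·cos²(π·x), and each of sin², cos² integrates to L/2 = 1/2 over (0, 1).
∫_0^1 u² dx = 9/32, so ||u||_L² = 3*sqrt(2)/8.
∫_0^1 (u')² dx = 9*π^2/32, so ||u'||_L² = 3*sqrt(2)*π/8.
Ratio ||u||_L² / ||u'||_L² = 1/π.
Sharp Poincaré constant on H^1_0(0, 1) is C_P = L/π = 1/π, achieved by sin(π·x).
This is the k = 1 eigenfunction (up to amplitude), so the ratio equals the sharp Poincaré constant exactly.


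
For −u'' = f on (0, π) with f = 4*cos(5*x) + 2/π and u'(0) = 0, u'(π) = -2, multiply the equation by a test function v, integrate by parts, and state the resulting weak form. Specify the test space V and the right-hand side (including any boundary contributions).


V = H^1(0, π) (v unrestricted at boundary; u is determined up to an additive constant); weak form: ∫_0^π u'v' dx = ∫_0^π (4*cos(5*x) + 2/π) v dx − 2·v(π) for all v ∈ V.

Multiply both sides by a test function v and integrate from 0 to π:
  ∫_0^π −u''(x) v(x) dx = ∫_0^π f(x) v(x) dx.
Integrate the LHS by parts once:
  ∫_0^π −u'' v dx = −[u'(x) v(x)]_0^π + ∫_0^π u'(x) v'(x) dx.
Thus ∫_0^π u'(x) v'(x) dx = ∫_0^π f(x) v(x) dx + [u'(x) v(x)]_0^π.
Choose V so that boundary terms are either known or forced to vanish.
u has inhomogeneous Neumann u'(0) = 0, u'(π) = -2. [u' v]_0^π = (-2)·v(π) − (0)·v(0) = − 2·v(π). Take V = H^1(0, π); boundary term becomes part of RHS.
Weak formulation: find u (satisfying any essential BC) such that ∫_0^π u'(x) v'(x) dx = ∫_0^π f v dx − 2·v(π) for all v ∈ V (Neumann data are natural BCs: they enter the RHS as boundary terms).
Substituting f(x) = 4*cos(5*x) + 2/π, the right-hand side is ∫_0^π (4*cos(5*x) + 2/π) v dx − 2·v(π).
Compatibility check (pure Neumann): taking v ≡ 1 ∈ V gives 0 = ∫_0^π f dx + (-2) − (0), i.e. ∫_0^π f dx must equal u'(0) − u'(π) = 2. Indeed ∫_0^π (4*cos(5*x) + 2/π) dx = 2, so the data are compatible. The solution is then unique only up to an additive constant (fix it e.g. by requiring ∫_0^π u dx = 0).


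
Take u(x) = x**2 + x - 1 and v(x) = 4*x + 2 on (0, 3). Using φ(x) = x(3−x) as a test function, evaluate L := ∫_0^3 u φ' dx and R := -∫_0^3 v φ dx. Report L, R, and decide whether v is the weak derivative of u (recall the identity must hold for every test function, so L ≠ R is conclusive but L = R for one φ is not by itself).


LHS = -18, RHS = -36. No, v is not the weak derivative of u.

u(x) = x**2 + x - 1, classical derivative u'(x) = 2*x + 1.
φ(x) = x(3−x), so φ'(x) = 3 - 2*x.
Note φ(0) = φ(3) = 0, so the boundary term u·φ vanishes.
LHS = ∫_0^3 u(x) φ'(x) dx = ∫_0^3 (-2*x^3 + x^2 + 5*x - 3) dx. Term by term:
  ∫_0^3 -2*x^3 dx = -81/2;  ∫_0^3 x^2 dx = 9;  ∫_0^3 5*x dx = 45/2;
  ∫_0^3 -3 dx = -9.
Sum: -81/2 + 9 + 45/2 − 9 = -18.
So LHS = -18.
∫_0^3 v(x) φ(x) dx = ∫_0^3 (-4*x^3 + 10*x^2 + 6*x) dx. Term by term:
  ∫_0^3 -4*x^3 dx = -81;  ∫_0^3 10*x^2 dx = 90;  ∫_0^3 6*x dx = 27.
Sum: -81 + 90 + 27 = 36.
So RHS = -∫_0^3 v(x) φ(x) dx = -36.
LHS − RHS = 18 ≠ 0, so the identity fails.
(For a valid weak derivative the identity must hold for EVERY test function, in particular this one. The failure shows v is NOT the weak derivative of u.)
Correct weak derivative would be u'(x) = 2*x + 1.


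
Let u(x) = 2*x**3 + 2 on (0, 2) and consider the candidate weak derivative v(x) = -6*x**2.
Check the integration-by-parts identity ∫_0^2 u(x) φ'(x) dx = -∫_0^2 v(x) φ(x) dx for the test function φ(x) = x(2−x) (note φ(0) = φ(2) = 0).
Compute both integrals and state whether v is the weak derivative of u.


LHS = -48/5, RHS = 48/5. No, v is not the weak derivative of u.

u(x) = 2*x**3 + 2, classical derivative u'(x) = 6*x**2.
φ(x) = x(2−x), so φ'(x) = 2 - 2*x.
Note φ(0) = φ(2) = 0, so the boundary term u·φ vanishes.
LHS = ∫_0^2 u(x) φ'(x) dx = ∫_0^2 (-4*x^4 + 4*x^3 - 4*x + 4) dx. Term by term:
  ∫_0^2 -4*x^4 dx = -128/5;  ∫_0^2 4*x^3 dx = 16;  ∫_0^2 -4*x dx = -8;
  ∫_0^2 4 dx = 8.
Sum: -128/5 + 16 − 8 + 8 = -48/5.
So LHS = -48/5.
∫_0^2 v(x) φ(x) dx = ∫_0^2 (6*x^4 - 12*x^3) dx. Term by term:
  ∫_0^2 6*x^4 dx = 192/5;  ∫_0^2 -12*x^3 dx = -48.
Sum: 192/5 − 48 = -48/5.
So RHS = -∫_0^2 v(x) φ(x) dx = 48/5.
LHS − RHS = -96/5 ≠ 0, so the identity fails.
(For a valid weak derivative the identity must hold for EVERY test function, in particular this one. The failure shows v is NOT the weak derivative of u.)
Correct weak derivative would be u'(x) = 6*x**2.


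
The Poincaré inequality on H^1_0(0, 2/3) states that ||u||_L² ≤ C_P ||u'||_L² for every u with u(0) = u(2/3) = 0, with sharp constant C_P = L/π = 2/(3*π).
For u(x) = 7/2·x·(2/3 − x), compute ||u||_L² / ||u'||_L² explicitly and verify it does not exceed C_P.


||u||_L² / ||u'||_L² = sqrt(10)/15 < C_P = 2/(3*π).

u(x) = 7/2·x·(2/3 − x), so u'(x) = 7/3 - 7*x.
u(x) = 7/2·x·(2/3 − x) vanishes at x = 0 and x = 2/3, so u ∈ H^1_0(0, 2/3). Differentiate via the product rule and integrate the resulting polynomials term by term.
  ∫_0^2/3 u² dx = ∫_0^2/3 (49*x^4/4 - 49*x^3/3 + 49*x^2/9) dx. Term by term:
    ∫_0^2/3 49*x^4/4 dx = 392/1215;  ∫_0^2/3 -49*x^3/3 dx = -196/243;  ∫_0^2/3 49*x^2/9 dx = 392/729.
  Sum: 392/1215 − 196/243 + 392/729 = 196/3645.
  ∫_0^2/3 (u')² dx = ∫_0^2/3 (49*x^2 - 98*x/3 + 49/9) dx. Term by term:
    ∫_0^2/3 49*x^2 dx = 392/81;  ∫_0^2/3 -98*x/3 dx = -196/27;  ∫_0^2/3 49/9 dx = 98/27.
  Sum: 392/81 − 196/27 + 98/27 = 98/81.
∫_0^2/3 u² dx = 196/3645, so ||u||_L² = 14*sqrt(5)/135.
∫_0^2/3 (u')² dx = 98/81, so ||u'||_L² = 7*sqrt(2)/9.
Ratio ||u||_L² / ||u'||_L² = sqrt(10)/15.
Sharp Poincaré constant on H^1_0(0, 2/3) is C_P = L/π = 2/(3*π), achieved by sin(3*π/2·x).
A polynomial bump cannot attain the sharp Poincaré constant (only the first sine eigenfunction does), so the ratio is strictly less than C_P, consistent with ||u||_L² ≤ C_P ||u'||_L².


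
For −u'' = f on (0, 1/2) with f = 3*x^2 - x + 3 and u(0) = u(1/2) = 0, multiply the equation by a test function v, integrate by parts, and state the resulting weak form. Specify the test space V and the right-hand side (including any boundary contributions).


V = H^1_0(0, 1/2) (so v(0) = v(1/2) = 0); weak form: ∫_0^1/2 u'v' dx = ∫_0^1/2 (3*x^2 - x + 3) v dx for all v ∈ V.

Multiply both sides by a test function v and integrate from 0 to 1/2:
  ∫_0^1/2 −u''(x) v(x) dx = ∫_0^1/2 f(x) v(x) dx.
Integrate the LHS by parts once:
  ∫_0^1/2 −u'' v dx = −[u'(x) v(x)]_0^1/2 + ∫_0^1/2 u'(x) v'(x) dx.
Thus ∫_0^1/2 u'(x) v'(x) dx = ∫_0^1/2 f(x) v(x) dx + [u'(x) v(x)]_0^1/2.
Choose V so that boundary terms are either known or forced to vanish.
u is Dirichlet: u(0) = u(1/2) = 0. Let V = H^1_0(0, 1/2); then v(0) = v(1/2) = 0, and [u' v]_0^1/2 = 0.
Weak formulation: find u (satisfying any essential BC) such that ∫_0^1/2 u'(x) v'(x) dx = ∫_0^1/2 f v dx for all v ∈ V.
Substituting f(x) = 3*x^2 - x + 3, the right-hand side is ∫_0^1/2 (3*x^2 - x + 3) v dx.


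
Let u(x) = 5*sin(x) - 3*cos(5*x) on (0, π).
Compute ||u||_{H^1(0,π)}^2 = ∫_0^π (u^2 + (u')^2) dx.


||u||_{H^1(0,π)}^2 = 142*π

u'(x) = 15*sin(5*x) + 5*cos(x).
Expand u² and (u')² and integrate term by term on (0, π), using: for integers n ≥ 1, ∫_0^π sin²(nx) dx = ∫_0^π cos²(nx) dx = π/2; for n ≠ n', ∫_0^π sin(nx)sin(n'x) dx = ∫_0^π cos(nx)cos(n'x) dx = 0; and by product-to-sum, ∫_0^π sin(nx)cos(n'x) dx = ½∫_0^π [sin((n+n')x) + sin((n−n')x)] dx, which is 0 when n+n' is even and 2n/(n²−n'²) when n+n' is odd (it need not vanish on (0, π)).
  u² squared terms: (-3)²·∫cos(5x)² dx = 9·π/2 = 9*π/2;  (5)²·∫sin(x)² dx = 25·π/2 = 25*π/2.
  u² cross terms: 2·(-3)·(5)·∫cos(5x)·sin(x) dx = -30·(0) = 0.
  So ∫_0^π u² dx = 9*π/2 + 25*π/2 + 0 = 17*π.
  (u')² squared terms: (5)²·∫cos(x)² dx = 25·π/2 = 25*π/2;  (15)²·∫sin(5x)² dx = 225·π/2 = 225*π/2.
  (u')² cross terms: 2·(5)·(15)·∫cos(x)·sin(5x) dx = 150·(0) = 0.
  So ∫_0^π (u')² dx = 25*π/2 + 225*π/2 + 0 = 125*π.
||u||_{H^1}^2 = (17*π) + (125*π) = 142*π.


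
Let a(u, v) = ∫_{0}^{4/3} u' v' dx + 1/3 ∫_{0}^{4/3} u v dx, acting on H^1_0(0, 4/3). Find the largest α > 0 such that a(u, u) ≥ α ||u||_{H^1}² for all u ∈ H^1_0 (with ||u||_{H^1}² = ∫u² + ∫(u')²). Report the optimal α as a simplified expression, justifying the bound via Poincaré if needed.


α = (16 + 27*π^2)/(3*(16 + 9*π^2))

Coercivity of a(·,·) on H^1_0(0, 4/3) means a(u, u) ≥ α ||u||_{H^1}² for every u ∈ H^1_0.
The interval has length L = 4/3, and Poincaré/coercivity depend only on L. Here a(u, u) = ∫(u')² + (1/3)·∫u².
Here 0 < c = 1/3 < 1. The condition a(u,u) ≥ α||u||_{H^1}² reads (1−α)∫(u')² ≥ (α−c)∫u². Any admissible α is ≤ 1 (rapidly oscillating u have ∫u²/∫(u')² → 0), and α = 1 would force 0 ≥ (1−c)∫u², impossible since c < 1; so 1−α > 0. By the sharp Poincaré inequality on H^1_0 of an interval of length L, ∫(u')² ≥ (π/L)²∫u² with equality for the first sine mode sin(π(x−x₀)/L) (x₀ the left endpoint), so the inequality holds for all u iff (1−α)(π/L)² ≥ α − c, i.e. α ≤ ((π/L)² + c)/((π/L)² + 1) = (1 + c(L/π)²)/(1 + (L/π)²). With (π/L)² = 9*π^2/16 and c = 1/3, the largest admissible constant is α = ((π/L)² + c)/((π/L)² + 1).
Simplifying, α = (16 + 27*π^2)/(3*(16 + 9*π^2)).


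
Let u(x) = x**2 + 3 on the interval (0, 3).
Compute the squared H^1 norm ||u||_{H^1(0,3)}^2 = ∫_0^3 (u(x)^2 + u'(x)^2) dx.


||u||_{H^1}^2 = 828/5

The H^1 norm (squared) on an interval (0, L) is
  ||u||_{H^1}^2 = ∫_0^L u(x)^2 dx + ∫_0^L u'(x)^2 dx.
Compute u'(x) = 2*x.
Then u(x)^2 = x**4 + 6*x**2 + 9 and u'(x)^2 = 4*x**2.
Integrate each monomial from 0 to 3 using ∫_0^3 c·x^n dx = c·3^(n+1)/(n+1):
  ∫_0^3 u(x)^2 dx = ∫_0^3 (x^4 + 6*x^2 + 9) dx. Term by term:
    ∫_0^3 x^4 dx = 243/5;  ∫_0^3 6*x^2 dx = 54;  ∫_0^3 9 dx = 27.
  Sum: 243/5 + 54 + 27 = 648/5.
  ∫_0^3 u'(x)^2 dx = ∫_0^3 (4*x^2) dx. Term by term:
    ∫_0^3 4*x^2 dx = 36.
Adding: ||u||_{H^1}^2 = 648/5 + 36 = 828/5.


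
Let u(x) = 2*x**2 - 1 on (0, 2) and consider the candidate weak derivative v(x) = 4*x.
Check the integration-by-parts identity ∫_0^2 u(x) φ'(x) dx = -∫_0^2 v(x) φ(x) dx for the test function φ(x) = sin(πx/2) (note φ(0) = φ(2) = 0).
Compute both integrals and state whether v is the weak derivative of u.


LHS = -16/π, RHS = -16/π. Yes, v = u' weakly.

u(x) = 2*x**2 - 1, classical derivative u'(x) = 4*x.
φ(x) = sin(πx/2), so φ'(x) = π*cos(π*x/2)/2.
Note φ(0) = φ(2) = 0, so the boundary term u·φ vanishes.
LHS = ∫_0^2 u(x) φ'(x) dx = ∫_0^2 (π*x^2*cos(π*x/2) - π*cos(π*x/2)/2) dx. Term by term:
  ∫_0^2 -π*cos(π*x/2)/2 dx = 0;  ∫_0^2 π*x^2*cos(π*x/2) dx = -16/π.
Sum: 0 − 16/π = -16/π.
So LHS = -16/π.
∫_0^2 v(x) φ(x) dx = ∫_0^2 (4*x*sin(π*x/2)) dx. Term by term:
  ∫_0^2 4*x*sin(π*x/2) dx = 16/π.
So RHS = -∫_0^2 v(x) φ(x) dx = -16/π.
LHS = RHS, so the identity holds for this test φ.
Moreover u is smooth here and v(x) = u'(x) = 4*x pointwise, so the identity holds for every test function. Hence v is the weak derivative of u.


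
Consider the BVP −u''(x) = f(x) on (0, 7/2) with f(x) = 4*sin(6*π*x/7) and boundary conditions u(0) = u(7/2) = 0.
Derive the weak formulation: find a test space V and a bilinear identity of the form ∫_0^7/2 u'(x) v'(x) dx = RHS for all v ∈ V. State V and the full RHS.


V = H^1_0(0, 7/2) (so v(0) = v(7/2) = 0); weak form: ∫_0^7/2 u'v' dx = ∫_0^7/2 (4*sin(6*π*x/7)) v dx for all v ∈ V.

Multiply both sides by a test function v and integrate from 0 to 7/2:
  ∫_0^7/2 −u''(x) v(x) dx = ∫_0^7/2 f(x) v(x) dx.
Integrate the LHS by parts once:
  ∫_0^7/2 −u'' v dx = −[u'(x) v(x)]_0^7/2 + ∫_0^7/2 u'(x) v'(x) dx.
Thus ∫_0^7/2 u'(x) v'(x) dx = ∫_0^7/2 f(x) v(x) dx + [u'(x) v(x)]_0^7/2.
Choose V so that boundary terms are either known or forced to vanish.
u is Dirichlet: u(0) = u(7/2) = 0. Let V = H^1_0(0, 7/2); then v(0) = v(7/2) = 0, and [u' v]_0^7/2 = 0.
Weak formulation: find u (satisfying any essential BC) such that ∫_0^7/2 u'(x) v'(x) dx = ∫_0^7/2 f v dx for all v ∈ V.
Substituting f(x) = 4*sin(6*π*x/7), the right-hand side is ∫_0^7/2 (4*sin(6*π*x/7)) v dx.


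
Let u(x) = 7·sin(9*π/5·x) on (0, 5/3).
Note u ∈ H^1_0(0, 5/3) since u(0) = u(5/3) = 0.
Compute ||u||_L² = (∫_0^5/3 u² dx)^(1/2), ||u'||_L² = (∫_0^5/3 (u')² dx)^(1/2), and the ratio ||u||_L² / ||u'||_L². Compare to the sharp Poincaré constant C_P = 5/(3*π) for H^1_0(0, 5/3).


||u||_L² / ||u'||_L² = 5/(9*π) < C_P = 5/(3*π).

u(x) = 7·sin(9*π/5·x), so u'(x) = 63*π*cos(9*π*x/5)/5.
Writing u(x) = A·sin(kπx/L) with A = 7 and k = 3, use ∫_0^L sin²(kπx/L) dx = L/2 and ∫_0^L cos²(kπx/L) dx = L/2.
u² = 49·sin²(9*π/5·x) and (u')² = 3969*π^2/25·cos²(9*π/5·x), and each of sin², cos² integrates to L/2 = 5/6 over (0, 5/3).
∫_0^5/3 u² dx = 245/6, so ||u||_L² = 7*sqrt(30)/6.
∫_0^5/3 (u')² dx = 1323*π^2/10, so ||u'||_L² = 21*sqrt(30)*π/10.
Ratio ||u||_L² / ||u'||_L² = 5/(9*π).
Sharp Poincaré constant on H^1_0(0, 5/3) is C_P = L/π = 5/(3*π), achieved by sin(3*π/5·x).
This is the k = 3 harmonic; the ratio L/(kπ) is strictly less than C_P = L/π, consistent with the sharp inequality ||u||_L² ≤ C_P ||u'||_L².


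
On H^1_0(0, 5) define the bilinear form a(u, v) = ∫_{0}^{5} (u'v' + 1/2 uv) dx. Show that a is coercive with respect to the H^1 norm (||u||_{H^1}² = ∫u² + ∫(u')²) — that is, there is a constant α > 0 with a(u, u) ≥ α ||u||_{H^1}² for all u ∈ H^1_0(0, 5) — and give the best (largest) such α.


α = (π^2 + 25/2)/(π^2 + 25)

Coercivity of a(·,·) on H^1_0(0, 5) means a(u, u) ≥ α ||u||_{H^1}² for every u ∈ H^1_0.
The interval has length L = 5, and Poincaré/coercivity depend only on L. Here a(u, u) = ∫(u')² + (1/2)·∫u².
Here 0 < c = 1/2 < 1. The condition a(u,u) ≥ α||u||_{H^1}² reads (1−α)∫(u')² ≥ (α−c)∫u². Any admissible α is ≤ 1 (rapidly oscillating u have ∫u²/∫(u')² → 0), and α = 1 would force 0 ≥ (1−c)∫u², impossible since c < 1; so 1−α > 0. By the sharp Poincaré inequality on H^1_0 of an interval of length L, ∫(u')² ≥ (π/L)²∫u² with equality for the first sine mode sin(π(x−x₀)/L) (x₀ the left endpoint), so the inequality holds for all u iff (1−α)(π/L)² ≥ α − c, i.e. α ≤ ((π/L)² + c)/((π/L)² + 1) = (1 + c(L/π)²)/(1 + (L/π)²). With (π/L)² = π^2/25 and c = 1/2, the largest admissible constant is α = ((π/L)² + c)/((π/L)² + 1).
Simplifying, α = (π^2 + 25/2)/(π^2 + 25).


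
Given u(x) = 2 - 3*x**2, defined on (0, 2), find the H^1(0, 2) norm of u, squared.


||u||_{H^1}^2 = 648/5

The H^1 norm (squared) on an interval (0, L) is
  ||u||_{H^1}^2 = ∫_0^L u(x)^2 dx + ∫_0^L u'(x)^2 dx.
Compute u'(x) = -6*x.
Then u(x)^2 = 9*x**4 - 12*x**2 + 4 and u'(x)^2 = 36*x**2.
Integrate each monomial from 0 to 2 using ∫_0^2 c·x^n dx = c·2^(n+1)/(n+1):
  ∫_0^2 u(x)^2 dx = ∫_0^2 (9*x^4 - 12*x^2 + 4) dx. Term by term:
    ∫_0^2 9*x^4 dx = 288/5;  ∫_0^2 -12*x^2 dx = -32;  ∫_0^2 4 dx = 8.
  Sum: 288/5 − 32 + 8 = 168/5.
  ∫_0^2 u'(x)^2 dx = ∫_0^2 (36*x^2) dx. Term by term:
    ∫_0^2 36*x^2 dx = 96.
Adding: ||u||_{H^1}^2 = 168/5 + 96 = 648/5.


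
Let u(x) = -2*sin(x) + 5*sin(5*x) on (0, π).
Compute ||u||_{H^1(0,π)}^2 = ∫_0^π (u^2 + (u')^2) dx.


||u||_{H^1(0,π)}^2 = 329*π

u'(x) = -2*cos(x) + 25*cos(5*x).
Expand u² and (u')² and integrate term by term on (0, π), using: for integers n ≥ 1, ∫_0^π sin²(nx) dx = ∫_0^π cos²(nx) dx = π/2; for n ≠ n', ∫_0^π sin(nx)sin(n'x) dx = ∫_0^π cos(nx)cos(n'x) dx = 0; and by product-to-sum, ∫_0^π sin(nx)cos(n'x) dx = ½∫_0^π [sin((n+n')x) + sin((n−n')x)] dx, which is 0 when n+n' is even and 2n/(n²−n'²) when n+n' is odd (it need not vanish on (0, π)).
  u² squared terms: (-2)²·∫sin(x)² dx = 4·π/2 = 2*π;  (5)²·∫sin(5x)² dx = 25·π/2 = 25*π/2.
  u² cross terms: 2·(-2)·(5)·∫sin(x)·sin(5x) dx = -20·(0) = 0.
  So ∫_0^π u² dx = 2*π + 25*π/2 + 0 = 29*π/2.
  (u')² squared terms: (-2)²·∫cos(x)² dx = 4·π/2 = 2*π;  (25)²·∫cos(5x)² dx = 625·π/2 = 625*π/2.
  (u')² cross terms: 2·(-2)·(25)·∫cos(x)·cos(5x) dx = -100·(0) = 0.
  So ∫_0^π (u')² dx = 2*π + 625*π/2 + 0 = 629*π/2.
||u||_{H^1}^2 = (29*π/2) + (629*π/2) = 329*π.
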